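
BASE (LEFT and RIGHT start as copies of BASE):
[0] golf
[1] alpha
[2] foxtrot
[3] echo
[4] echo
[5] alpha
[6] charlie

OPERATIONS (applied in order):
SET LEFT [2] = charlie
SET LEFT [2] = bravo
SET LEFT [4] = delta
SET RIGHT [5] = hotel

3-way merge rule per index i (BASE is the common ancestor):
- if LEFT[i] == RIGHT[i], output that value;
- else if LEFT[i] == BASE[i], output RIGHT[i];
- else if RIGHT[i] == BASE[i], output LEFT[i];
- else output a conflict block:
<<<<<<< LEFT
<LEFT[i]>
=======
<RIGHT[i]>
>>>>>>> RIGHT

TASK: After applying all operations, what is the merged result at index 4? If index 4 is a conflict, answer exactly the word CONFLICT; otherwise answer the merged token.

Final LEFT:  [golf, alpha, bravo, echo, delta, alpha, charlie]
Final RIGHT: [golf, alpha, foxtrot, echo, echo, hotel, charlie]
i=0: L=golf R=golf -> agree -> golf
i=1: L=alpha R=alpha -> agree -> alpha
i=2: L=bravo, R=foxtrot=BASE -> take LEFT -> bravo
i=3: L=echo R=echo -> agree -> echo
i=4: L=delta, R=echo=BASE -> take LEFT -> delta
i=5: L=alpha=BASE, R=hotel -> take RIGHT -> hotel
i=6: L=charlie R=charlie -> agree -> charlie
Index 4 -> delta

Answer: delta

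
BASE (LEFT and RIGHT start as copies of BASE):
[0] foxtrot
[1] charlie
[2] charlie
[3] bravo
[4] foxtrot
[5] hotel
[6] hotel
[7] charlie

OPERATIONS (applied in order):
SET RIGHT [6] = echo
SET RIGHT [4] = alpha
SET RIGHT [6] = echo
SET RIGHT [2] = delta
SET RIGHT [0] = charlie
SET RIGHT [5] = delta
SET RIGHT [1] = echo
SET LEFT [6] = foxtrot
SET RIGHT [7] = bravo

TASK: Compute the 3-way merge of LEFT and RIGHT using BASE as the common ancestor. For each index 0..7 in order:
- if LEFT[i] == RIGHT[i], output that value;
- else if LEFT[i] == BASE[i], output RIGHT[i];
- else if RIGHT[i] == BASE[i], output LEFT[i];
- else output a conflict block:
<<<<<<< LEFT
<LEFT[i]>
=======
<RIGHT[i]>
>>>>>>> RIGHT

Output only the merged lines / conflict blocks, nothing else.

Answer: charlie
echo
delta
bravo
alpha
delta
<<<<<<< LEFT
foxtrot
=======
echo
>>>>>>> RIGHT
bravo

Derivation:
Final LEFT:  [foxtrot, charlie, charlie, bravo, foxtrot, hotel, foxtrot, charlie]
Final RIGHT: [charlie, echo, delta, bravo, alpha, delta, echo, bravo]
i=0: L=foxtrot=BASE, R=charlie -> take RIGHT -> charlie
i=1: L=charlie=BASE, R=echo -> take RIGHT -> echo
i=2: L=charlie=BASE, R=delta -> take RIGHT -> delta
i=3: L=bravo R=bravo -> agree -> bravo
i=4: L=foxtrot=BASE, R=alpha -> take RIGHT -> alpha
i=5: L=hotel=BASE, R=delta -> take RIGHT -> delta
i=6: BASE=hotel L=foxtrot R=echo all differ -> CONFLICT
i=7: L=charlie=BASE, R=bravo -> take RIGHT -> bravo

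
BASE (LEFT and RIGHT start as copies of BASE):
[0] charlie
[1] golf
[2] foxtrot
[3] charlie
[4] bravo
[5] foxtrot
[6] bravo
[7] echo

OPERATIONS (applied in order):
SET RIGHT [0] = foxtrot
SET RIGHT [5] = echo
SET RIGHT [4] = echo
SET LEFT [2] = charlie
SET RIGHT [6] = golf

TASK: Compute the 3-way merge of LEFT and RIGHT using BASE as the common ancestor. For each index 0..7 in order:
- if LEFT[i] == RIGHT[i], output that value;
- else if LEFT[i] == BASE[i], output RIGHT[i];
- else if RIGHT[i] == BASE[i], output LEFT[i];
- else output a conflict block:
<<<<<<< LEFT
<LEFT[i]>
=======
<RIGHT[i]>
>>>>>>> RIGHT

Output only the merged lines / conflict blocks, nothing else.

Final LEFT:  [charlie, golf, charlie, charlie, bravo, foxtrot, bravo, echo]
Final RIGHT: [foxtrot, golf, foxtrot, charlie, echo, echo, golf, echo]
i=0: L=charlie=BASE, R=foxtrot -> take RIGHT -> foxtrot
i=1: L=golf R=golf -> agree -> golf
i=2: L=charlie, R=foxtrot=BASE -> take LEFT -> charlie
i=3: L=charlie R=charlie -> agree -> charlie
i=4: L=bravo=BASE, R=echo -> take RIGHT -> echo
i=5: L=foxtrot=BASE, R=echo -> take RIGHT -> echo
i=6: L=bravo=BASE, R=golf -> take RIGHT -> golf
i=7: L=echo R=echo -> agree -> echo

Answer: foxtrot
golf
charlie
charlie
echo
echo
golf
echo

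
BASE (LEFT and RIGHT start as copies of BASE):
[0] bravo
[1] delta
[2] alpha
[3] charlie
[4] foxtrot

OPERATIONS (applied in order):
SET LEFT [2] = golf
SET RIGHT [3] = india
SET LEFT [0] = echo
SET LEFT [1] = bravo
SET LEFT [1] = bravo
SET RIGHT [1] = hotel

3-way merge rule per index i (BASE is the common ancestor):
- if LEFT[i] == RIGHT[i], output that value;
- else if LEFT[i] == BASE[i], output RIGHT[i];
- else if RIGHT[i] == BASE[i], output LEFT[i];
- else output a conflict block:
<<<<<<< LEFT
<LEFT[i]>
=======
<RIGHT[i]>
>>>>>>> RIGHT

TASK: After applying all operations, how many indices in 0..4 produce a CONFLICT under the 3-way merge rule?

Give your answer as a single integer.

Final LEFT:  [echo, bravo, golf, charlie, foxtrot]
Final RIGHT: [bravo, hotel, alpha, india, foxtrot]
i=0: L=echo, R=bravo=BASE -> take LEFT -> echo
i=1: BASE=delta L=bravo R=hotel all differ -> CONFLICT
i=2: L=golf, R=alpha=BASE -> take LEFT -> golf
i=3: L=charlie=BASE, R=india -> take RIGHT -> india
i=4: L=foxtrot R=foxtrot -> agree -> foxtrot
Conflict count: 1

Answer: 1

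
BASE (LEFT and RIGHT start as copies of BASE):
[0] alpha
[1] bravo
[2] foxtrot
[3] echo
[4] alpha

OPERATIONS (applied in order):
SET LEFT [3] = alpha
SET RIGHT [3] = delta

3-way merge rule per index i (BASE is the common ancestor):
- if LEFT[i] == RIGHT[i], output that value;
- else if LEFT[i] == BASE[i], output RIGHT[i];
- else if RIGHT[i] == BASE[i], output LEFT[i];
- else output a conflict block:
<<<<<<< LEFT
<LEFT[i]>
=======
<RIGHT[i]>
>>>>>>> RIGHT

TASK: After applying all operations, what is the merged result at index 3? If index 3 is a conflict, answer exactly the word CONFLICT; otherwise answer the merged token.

Final LEFT:  [alpha, bravo, foxtrot, alpha, alpha]
Final RIGHT: [alpha, bravo, foxtrot, delta, alpha]
i=0: L=alpha R=alpha -> agree -> alpha
i=1: L=bravo R=bravo -> agree -> bravo
i=2: L=foxtrot R=foxtrot -> agree -> foxtrot
i=3: BASE=echo L=alpha R=delta all differ -> CONFLICT
i=4: L=alpha R=alpha -> agree -> alpha
Index 3 -> CONFLICT

Answer: CONFLICT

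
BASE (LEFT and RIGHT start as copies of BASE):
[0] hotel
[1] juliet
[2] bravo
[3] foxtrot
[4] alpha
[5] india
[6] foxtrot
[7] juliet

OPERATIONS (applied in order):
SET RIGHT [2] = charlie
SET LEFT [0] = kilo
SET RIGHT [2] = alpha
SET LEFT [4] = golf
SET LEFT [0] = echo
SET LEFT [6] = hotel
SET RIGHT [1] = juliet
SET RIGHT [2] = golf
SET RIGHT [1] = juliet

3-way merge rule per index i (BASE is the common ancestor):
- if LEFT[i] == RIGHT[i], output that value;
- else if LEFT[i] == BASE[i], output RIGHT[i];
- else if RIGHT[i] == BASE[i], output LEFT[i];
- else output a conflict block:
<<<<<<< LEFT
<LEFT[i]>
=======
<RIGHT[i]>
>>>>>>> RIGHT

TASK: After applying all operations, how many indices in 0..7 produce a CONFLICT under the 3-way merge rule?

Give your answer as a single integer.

Final LEFT:  [echo, juliet, bravo, foxtrot, golf, india, hotel, juliet]
Final RIGHT: [hotel, juliet, golf, foxtrot, alpha, india, foxtrot, juliet]
i=0: L=echo, R=hotel=BASE -> take LEFT -> echo
i=1: L=juliet R=juliet -> agree -> juliet
i=2: L=bravo=BASE, R=golf -> take RIGHT -> golf
i=3: L=foxtrot R=foxtrot -> agree -> foxtrot
i=4: L=golf, R=alpha=BASE -> take LEFT -> golf
i=5: L=india R=india -> agree -> india
i=6: L=hotel, R=foxtrot=BASE -> take LEFT -> hotel
i=7: L=juliet R=juliet -> agree -> juliet
Conflict count: 0

Answer: 0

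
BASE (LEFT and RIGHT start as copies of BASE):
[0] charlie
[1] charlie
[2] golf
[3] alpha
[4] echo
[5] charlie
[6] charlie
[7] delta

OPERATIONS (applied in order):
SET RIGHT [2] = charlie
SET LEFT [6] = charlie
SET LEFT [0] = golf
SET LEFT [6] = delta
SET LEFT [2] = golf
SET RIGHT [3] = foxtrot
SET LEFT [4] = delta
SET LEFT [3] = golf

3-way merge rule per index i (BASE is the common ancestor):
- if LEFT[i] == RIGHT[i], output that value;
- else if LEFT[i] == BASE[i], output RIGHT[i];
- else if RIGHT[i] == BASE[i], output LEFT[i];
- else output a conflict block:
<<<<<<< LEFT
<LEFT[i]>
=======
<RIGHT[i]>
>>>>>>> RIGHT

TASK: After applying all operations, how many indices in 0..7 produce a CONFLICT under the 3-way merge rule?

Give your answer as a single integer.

Answer: 1

Derivation:
Final LEFT:  [golf, charlie, golf, golf, delta, charlie, delta, delta]
Final RIGHT: [charlie, charlie, charlie, foxtrot, echo, charlie, charlie, delta]
i=0: L=golf, R=charlie=BASE -> take LEFT -> golf
i=1: L=charlie R=charlie -> agree -> charlie
i=2: L=golf=BASE, R=charlie -> take RIGHT -> charlie
i=3: BASE=alpha L=golf R=foxtrot all differ -> CONFLICT
i=4: L=delta, R=echo=BASE -> take LEFT -> delta
i=5: L=charlie R=charlie -> agree -> charlie
i=6: L=delta, R=charlie=BASE -> take LEFT -> delta
i=7: L=delta R=delta -> agree -> delta
Conflict count: 1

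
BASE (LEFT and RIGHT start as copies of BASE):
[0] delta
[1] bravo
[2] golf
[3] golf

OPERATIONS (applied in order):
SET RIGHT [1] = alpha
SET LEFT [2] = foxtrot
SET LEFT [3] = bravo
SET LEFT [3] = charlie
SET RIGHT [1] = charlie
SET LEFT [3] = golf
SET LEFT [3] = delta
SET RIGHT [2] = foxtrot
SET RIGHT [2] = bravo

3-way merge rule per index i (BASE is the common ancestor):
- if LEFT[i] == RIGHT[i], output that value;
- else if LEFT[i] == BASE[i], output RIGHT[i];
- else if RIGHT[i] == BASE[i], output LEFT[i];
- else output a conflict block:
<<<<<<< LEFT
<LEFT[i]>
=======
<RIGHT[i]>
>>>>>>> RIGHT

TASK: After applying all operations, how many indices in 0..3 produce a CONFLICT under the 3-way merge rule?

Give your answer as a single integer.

Answer: 1

Derivation:
Final LEFT:  [delta, bravo, foxtrot, delta]
Final RIGHT: [delta, charlie, bravo, golf]
i=0: L=delta R=delta -> agree -> delta
i=1: L=bravo=BASE, R=charlie -> take RIGHT -> charlie
i=2: BASE=golf L=foxtrot R=bravo all differ -> CONFLICT
i=3: L=delta, R=golf=BASE -> take LEFT -> delta
Conflict count: 1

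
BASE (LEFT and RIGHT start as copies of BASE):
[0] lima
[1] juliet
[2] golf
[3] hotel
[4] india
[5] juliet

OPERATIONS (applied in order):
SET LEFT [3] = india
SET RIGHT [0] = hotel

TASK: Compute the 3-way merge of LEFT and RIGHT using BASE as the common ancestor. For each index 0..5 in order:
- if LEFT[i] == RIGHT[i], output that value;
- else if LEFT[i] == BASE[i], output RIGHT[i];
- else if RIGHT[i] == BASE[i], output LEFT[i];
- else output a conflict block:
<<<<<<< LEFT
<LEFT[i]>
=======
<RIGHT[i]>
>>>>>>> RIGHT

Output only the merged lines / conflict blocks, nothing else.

Answer: hotel
juliet
golf
india
india
juliet

Derivation:
Final LEFT:  [lima, juliet, golf, india, india, juliet]
Final RIGHT: [hotel, juliet, golf, hotel, india, juliet]
i=0: L=lima=BASE, R=hotel -> take RIGHT -> hotel
i=1: L=juliet R=juliet -> agree -> juliet
i=2: L=golf R=golf -> agree -> golf
i=3: L=india, R=hotel=BASE -> take LEFT -> india
i=4: L=india R=india -> agree -> india
i=5: L=juliet R=juliet -> agree -> juliet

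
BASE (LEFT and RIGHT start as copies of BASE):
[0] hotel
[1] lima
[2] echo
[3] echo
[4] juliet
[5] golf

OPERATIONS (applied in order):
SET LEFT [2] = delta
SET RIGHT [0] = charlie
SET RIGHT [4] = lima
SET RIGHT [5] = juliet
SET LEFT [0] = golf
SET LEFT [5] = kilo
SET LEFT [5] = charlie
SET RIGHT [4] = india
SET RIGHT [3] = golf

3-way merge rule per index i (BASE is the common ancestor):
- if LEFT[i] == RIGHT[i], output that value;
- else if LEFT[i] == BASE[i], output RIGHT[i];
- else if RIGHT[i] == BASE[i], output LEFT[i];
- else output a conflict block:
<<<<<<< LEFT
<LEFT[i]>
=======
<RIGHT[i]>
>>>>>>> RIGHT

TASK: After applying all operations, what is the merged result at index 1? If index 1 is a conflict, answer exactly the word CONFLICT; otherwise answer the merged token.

Final LEFT:  [golf, lima, delta, echo, juliet, charlie]
Final RIGHT: [charlie, lima, echo, golf, india, juliet]
i=0: BASE=hotel L=golf R=charlie all differ -> CONFLICT
i=1: L=lima R=lima -> agree -> lima
i=2: L=delta, R=echo=BASE -> take LEFT -> delta
i=3: L=echo=BASE, R=golf -> take RIGHT -> golf
i=4: L=juliet=BASE, R=india -> take RIGHT -> india
i=5: BASE=golf L=charlie R=juliet all differ -> CONFLICT
Index 1 -> lima

Answer: lima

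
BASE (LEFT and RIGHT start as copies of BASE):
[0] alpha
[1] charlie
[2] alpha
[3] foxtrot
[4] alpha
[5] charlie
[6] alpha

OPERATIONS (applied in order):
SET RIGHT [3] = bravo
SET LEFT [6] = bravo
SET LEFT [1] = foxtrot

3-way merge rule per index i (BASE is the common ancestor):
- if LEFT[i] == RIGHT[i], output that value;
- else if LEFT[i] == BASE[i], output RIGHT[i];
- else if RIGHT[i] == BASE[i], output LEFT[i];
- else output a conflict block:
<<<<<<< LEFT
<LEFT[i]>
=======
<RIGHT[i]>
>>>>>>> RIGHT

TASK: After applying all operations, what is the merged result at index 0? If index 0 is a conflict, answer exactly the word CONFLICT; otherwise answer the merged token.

Final LEFT:  [alpha, foxtrot, alpha, foxtrot, alpha, charlie, bravo]
Final RIGHT: [alpha, charlie, alpha, bravo, alpha, charlie, alpha]
i=0: L=alpha R=alpha -> agree -> alpha
i=1: L=foxtrot, R=charlie=BASE -> take LEFT -> foxtrot
i=2: L=alpha R=alpha -> agree -> alpha
i=3: L=foxtrot=BASE, R=bravo -> take RIGHT -> bravo
i=4: L=alpha R=alpha -> agree -> alpha
i=5: L=charlie R=charlie -> agree -> charlie
i=6: L=bravo, R=alpha=BASE -> take LEFT -> bravo
Index 0 -> alpha

Answer: alpha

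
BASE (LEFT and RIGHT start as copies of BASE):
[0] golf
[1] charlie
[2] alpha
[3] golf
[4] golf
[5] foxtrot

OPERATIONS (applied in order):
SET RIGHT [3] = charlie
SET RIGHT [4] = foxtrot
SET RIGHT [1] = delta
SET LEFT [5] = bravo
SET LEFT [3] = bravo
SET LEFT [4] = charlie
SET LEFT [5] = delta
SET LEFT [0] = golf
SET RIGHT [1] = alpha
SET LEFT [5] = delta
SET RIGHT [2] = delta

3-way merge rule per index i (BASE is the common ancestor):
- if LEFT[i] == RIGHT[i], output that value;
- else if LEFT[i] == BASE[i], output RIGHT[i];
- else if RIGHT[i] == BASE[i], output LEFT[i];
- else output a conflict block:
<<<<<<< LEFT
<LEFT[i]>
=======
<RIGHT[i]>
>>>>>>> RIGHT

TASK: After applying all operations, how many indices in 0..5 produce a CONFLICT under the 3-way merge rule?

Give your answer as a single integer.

Final LEFT:  [golf, charlie, alpha, bravo, charlie, delta]
Final RIGHT: [golf, alpha, delta, charlie, foxtrot, foxtrot]
i=0: L=golf R=golf -> agree -> golf
i=1: L=charlie=BASE, R=alpha -> take RIGHT -> alpha
i=2: L=alpha=BASE, R=delta -> take RIGHT -> delta
i=3: BASE=golf L=bravo R=charlie all differ -> CONFLICT
i=4: BASE=golf L=charlie R=foxtrot all differ -> CONFLICT
i=5: L=delta, R=foxtrot=BASE -> take LEFT -> delta
Conflict count: 2

Answer: 2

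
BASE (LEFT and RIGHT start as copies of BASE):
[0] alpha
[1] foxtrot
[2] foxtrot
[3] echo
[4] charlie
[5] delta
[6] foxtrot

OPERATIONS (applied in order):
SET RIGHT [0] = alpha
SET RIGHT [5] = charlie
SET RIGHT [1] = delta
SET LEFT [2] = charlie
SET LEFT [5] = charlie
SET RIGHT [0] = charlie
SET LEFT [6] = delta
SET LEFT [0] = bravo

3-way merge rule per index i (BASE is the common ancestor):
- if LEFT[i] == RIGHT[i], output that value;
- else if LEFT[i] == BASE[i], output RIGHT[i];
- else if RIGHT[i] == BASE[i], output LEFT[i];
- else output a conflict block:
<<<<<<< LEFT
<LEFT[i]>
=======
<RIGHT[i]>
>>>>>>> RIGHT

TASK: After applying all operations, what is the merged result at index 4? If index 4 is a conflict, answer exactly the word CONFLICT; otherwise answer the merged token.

Final LEFT:  [bravo, foxtrot, charlie, echo, charlie, charlie, delta]
Final RIGHT: [charlie, delta, foxtrot, echo, charlie, charlie, foxtrot]
i=0: BASE=alpha L=bravo R=charlie all differ -> CONFLICT
i=1: L=foxtrot=BASE, R=delta -> take RIGHT -> delta
i=2: L=charlie, R=foxtrot=BASE -> take LEFT -> charlie
i=3: L=echo R=echo -> agree -> echo
i=4: L=charlie R=charlie -> agree -> charlie
i=5: L=charlie R=charlie -> agree -> charlie
i=6: L=delta, R=foxtrot=BASE -> take LEFT -> delta
Index 4 -> charlie

Answer: charlie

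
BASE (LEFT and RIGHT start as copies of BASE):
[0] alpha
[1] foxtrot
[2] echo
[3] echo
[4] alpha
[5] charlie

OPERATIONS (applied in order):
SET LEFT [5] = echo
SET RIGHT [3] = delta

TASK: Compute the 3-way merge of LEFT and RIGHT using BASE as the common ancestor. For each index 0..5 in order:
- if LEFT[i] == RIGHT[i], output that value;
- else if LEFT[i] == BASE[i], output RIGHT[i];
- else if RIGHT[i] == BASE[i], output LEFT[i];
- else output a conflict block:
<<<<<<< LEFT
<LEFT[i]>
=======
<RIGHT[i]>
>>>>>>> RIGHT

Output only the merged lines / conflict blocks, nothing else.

Final LEFT:  [alpha, foxtrot, echo, echo, alpha, echo]
Final RIGHT: [alpha, foxtrot, echo, delta, alpha, charlie]
i=0: L=alpha R=alpha -> agree -> alpha
i=1: L=foxtrot R=foxtrot -> agree -> foxtrot
i=2: L=echo R=echo -> agree -> echo
i=3: L=echo=BASE, R=delta -> take RIGHT -> delta
i=4: L=alpha R=alpha -> agree -> alpha
i=5: L=echo, R=charlie=BASE -> take LEFT -> echo

Answer: alpha
foxtrot
echo
delta
alpha
echo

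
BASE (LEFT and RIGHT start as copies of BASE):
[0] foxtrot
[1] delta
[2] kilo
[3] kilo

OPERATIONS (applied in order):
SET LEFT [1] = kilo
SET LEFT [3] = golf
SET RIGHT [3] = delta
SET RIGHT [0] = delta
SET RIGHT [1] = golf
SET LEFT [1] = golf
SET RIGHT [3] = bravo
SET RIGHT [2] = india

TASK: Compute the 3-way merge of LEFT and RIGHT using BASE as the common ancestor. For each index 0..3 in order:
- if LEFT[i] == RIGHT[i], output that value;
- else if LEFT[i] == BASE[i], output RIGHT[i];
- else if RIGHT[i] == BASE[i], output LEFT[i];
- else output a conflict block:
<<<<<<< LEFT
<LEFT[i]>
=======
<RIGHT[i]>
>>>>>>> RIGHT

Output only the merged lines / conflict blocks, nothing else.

Final LEFT:  [foxtrot, golf, kilo, golf]
Final RIGHT: [delta, golf, india, bravo]
i=0: L=foxtrot=BASE, R=delta -> take RIGHT -> delta
i=1: L=golf R=golf -> agree -> golf
i=2: L=kilo=BASE, R=india -> take RIGHT -> india
i=3: BASE=kilo L=golf R=bravo all differ -> CONFLICT

Answer: delta
golf
india
<<<<<<< LEFT
golf
=======
bravo
>>>>>>> RIGHT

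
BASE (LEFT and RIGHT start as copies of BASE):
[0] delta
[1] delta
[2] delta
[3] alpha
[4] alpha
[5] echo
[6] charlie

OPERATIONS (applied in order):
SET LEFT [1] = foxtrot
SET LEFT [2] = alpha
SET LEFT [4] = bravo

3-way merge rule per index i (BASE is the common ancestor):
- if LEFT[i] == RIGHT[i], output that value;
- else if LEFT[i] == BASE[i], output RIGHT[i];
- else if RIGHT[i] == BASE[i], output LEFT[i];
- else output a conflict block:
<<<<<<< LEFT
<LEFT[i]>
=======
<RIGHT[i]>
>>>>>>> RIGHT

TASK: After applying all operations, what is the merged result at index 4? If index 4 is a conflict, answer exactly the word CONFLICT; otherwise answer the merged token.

Final LEFT:  [delta, foxtrot, alpha, alpha, bravo, echo, charlie]
Final RIGHT: [delta, delta, delta, alpha, alpha, echo, charlie]
i=0: L=delta R=delta -> agree -> delta
i=1: L=foxtrot, R=delta=BASE -> take LEFT -> foxtrot
i=2: L=alpha, R=delta=BASE -> take LEFT -> alpha
i=3: L=alpha R=alpha -> agree -> alpha
i=4: L=bravo, R=alpha=BASE -> take LEFT -> bravo
i=5: L=echo R=echo -> agree -> echo
i=6: L=charlie R=charlie -> agree -> charlie
Index 4 -> bravo

Answer: bravo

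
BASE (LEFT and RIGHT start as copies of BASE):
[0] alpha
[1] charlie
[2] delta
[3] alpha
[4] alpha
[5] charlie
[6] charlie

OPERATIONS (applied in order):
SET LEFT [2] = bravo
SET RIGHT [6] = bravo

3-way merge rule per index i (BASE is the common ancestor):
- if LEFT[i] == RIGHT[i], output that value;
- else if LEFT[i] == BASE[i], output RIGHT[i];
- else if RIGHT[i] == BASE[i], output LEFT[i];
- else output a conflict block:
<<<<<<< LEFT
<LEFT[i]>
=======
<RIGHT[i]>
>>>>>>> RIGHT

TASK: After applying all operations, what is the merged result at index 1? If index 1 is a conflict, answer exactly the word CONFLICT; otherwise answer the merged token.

Final LEFT:  [alpha, charlie, bravo, alpha, alpha, charlie, charlie]
Final RIGHT: [alpha, charlie, delta, alpha, alpha, charlie, bravo]
i=0: L=alpha R=alpha -> agree -> alpha
i=1: L=charlie R=charlie -> agree -> charlie
i=2: L=bravo, R=delta=BASE -> take LEFT -> bravo
i=3: L=alpha R=alpha -> agree -> alpha
i=4: L=alpha R=alpha -> agree -> alpha
i=5: L=charlie R=charlie -> agree -> charlie
i=6: L=charlie=BASE, R=bravo -> take RIGHT -> bravo
Index 1 -> charlie

Answer: charlie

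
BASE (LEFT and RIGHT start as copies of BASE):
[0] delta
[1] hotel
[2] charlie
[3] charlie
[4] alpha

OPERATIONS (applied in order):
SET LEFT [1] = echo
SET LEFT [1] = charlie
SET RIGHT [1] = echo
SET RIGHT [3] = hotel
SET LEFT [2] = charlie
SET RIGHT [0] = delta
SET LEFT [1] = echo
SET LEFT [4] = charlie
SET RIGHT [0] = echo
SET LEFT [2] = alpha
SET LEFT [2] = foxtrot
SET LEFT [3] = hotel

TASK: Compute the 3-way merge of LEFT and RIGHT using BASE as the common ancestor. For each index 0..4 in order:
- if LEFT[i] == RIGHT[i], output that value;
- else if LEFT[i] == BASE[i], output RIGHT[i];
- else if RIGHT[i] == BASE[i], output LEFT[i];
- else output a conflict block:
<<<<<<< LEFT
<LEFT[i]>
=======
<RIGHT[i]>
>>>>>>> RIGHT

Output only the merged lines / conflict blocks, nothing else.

Final LEFT:  [delta, echo, foxtrot, hotel, charlie]
Final RIGHT: [echo, echo, charlie, hotel, alpha]
i=0: L=delta=BASE, R=echo -> take RIGHT -> echo
i=1: L=echo R=echo -> agree -> echo
i=2: L=foxtrot, R=charlie=BASE -> take LEFT -> foxtrot
i=3: L=hotel R=hotel -> agree -> hotel
i=4: L=charlie, R=alpha=BASE -> take LEFT -> charlie

Answer: echo
echo
foxtrot
hotel
charlie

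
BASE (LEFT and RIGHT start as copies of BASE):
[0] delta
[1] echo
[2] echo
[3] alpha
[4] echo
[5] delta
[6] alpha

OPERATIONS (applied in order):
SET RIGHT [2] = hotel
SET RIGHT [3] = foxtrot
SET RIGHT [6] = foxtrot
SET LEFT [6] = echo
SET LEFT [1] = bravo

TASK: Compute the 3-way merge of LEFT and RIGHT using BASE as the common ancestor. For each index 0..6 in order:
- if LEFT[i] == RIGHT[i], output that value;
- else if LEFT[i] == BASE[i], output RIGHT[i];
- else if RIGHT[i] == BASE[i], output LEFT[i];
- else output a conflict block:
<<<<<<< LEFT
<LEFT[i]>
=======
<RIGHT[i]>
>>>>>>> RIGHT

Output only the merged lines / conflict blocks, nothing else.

Final LEFT:  [delta, bravo, echo, alpha, echo, delta, echo]
Final RIGHT: [delta, echo, hotel, foxtrot, echo, delta, foxtrot]
i=0: L=delta R=delta -> agree -> delta
i=1: L=bravo, R=echo=BASE -> take LEFT -> bravo
i=2: L=echo=BASE, R=hotel -> take RIGHT -> hotel
i=3: L=alpha=BASE, R=foxtrot -> take RIGHT -> foxtrot
i=4: L=echo R=echo -> agree -> echo
i=5: L=delta R=delta -> agree -> delta
i=6: BASE=alpha L=echo R=foxtrot all differ -> CONFLICT

Answer: delta
bravo
hotel
foxtrot
echo
delta
<<<<<<< LEFT
echo
=======
foxtrot
>>>>>>> RIGHT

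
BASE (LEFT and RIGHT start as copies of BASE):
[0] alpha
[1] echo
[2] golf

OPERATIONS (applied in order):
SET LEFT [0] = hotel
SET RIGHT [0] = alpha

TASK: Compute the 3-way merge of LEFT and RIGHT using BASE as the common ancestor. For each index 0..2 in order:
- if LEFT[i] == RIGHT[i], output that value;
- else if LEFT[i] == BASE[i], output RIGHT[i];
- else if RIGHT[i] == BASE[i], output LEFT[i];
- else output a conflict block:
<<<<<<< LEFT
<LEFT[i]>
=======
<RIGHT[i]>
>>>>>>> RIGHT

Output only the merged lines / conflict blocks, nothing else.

Final LEFT:  [hotel, echo, golf]
Final RIGHT: [alpha, echo, golf]
i=0: L=hotel, R=alpha=BASE -> take LEFT -> hotel
i=1: L=echo R=echo -> agree -> echo
i=2: L=golf R=golf -> agree -> golf

Answer: hotel
echo
golf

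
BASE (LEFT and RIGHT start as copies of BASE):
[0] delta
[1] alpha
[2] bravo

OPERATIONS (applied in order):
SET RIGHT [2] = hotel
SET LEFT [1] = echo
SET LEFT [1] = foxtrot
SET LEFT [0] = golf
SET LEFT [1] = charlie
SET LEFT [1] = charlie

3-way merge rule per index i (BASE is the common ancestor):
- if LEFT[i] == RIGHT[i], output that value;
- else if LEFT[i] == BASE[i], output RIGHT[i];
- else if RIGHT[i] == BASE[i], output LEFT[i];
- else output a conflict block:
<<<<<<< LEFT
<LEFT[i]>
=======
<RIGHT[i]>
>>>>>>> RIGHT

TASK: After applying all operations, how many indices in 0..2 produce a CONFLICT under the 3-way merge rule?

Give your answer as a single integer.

Final LEFT:  [golf, charlie, bravo]
Final RIGHT: [delta, alpha, hotel]
i=0: L=golf, R=delta=BASE -> take LEFT -> golf
i=1: L=charlie, R=alpha=BASE -> take LEFT -> charlie
i=2: L=bravo=BASE, R=hotel -> take RIGHT -> hotel
Conflict count: 0

Answer: 0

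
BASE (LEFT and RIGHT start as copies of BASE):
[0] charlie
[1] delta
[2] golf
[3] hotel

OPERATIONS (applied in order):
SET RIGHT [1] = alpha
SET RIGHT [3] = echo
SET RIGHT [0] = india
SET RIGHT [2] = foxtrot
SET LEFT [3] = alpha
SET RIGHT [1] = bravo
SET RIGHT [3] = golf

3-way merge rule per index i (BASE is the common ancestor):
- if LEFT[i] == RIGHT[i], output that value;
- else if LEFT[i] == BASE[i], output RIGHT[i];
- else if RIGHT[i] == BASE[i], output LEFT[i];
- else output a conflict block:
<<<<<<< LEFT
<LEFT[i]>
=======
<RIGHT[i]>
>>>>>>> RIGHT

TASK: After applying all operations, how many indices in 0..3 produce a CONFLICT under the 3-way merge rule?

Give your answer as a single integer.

Final LEFT:  [charlie, delta, golf, alpha]
Final RIGHT: [india, bravo, foxtrot, golf]
i=0: L=charlie=BASE, R=india -> take RIGHT -> india
i=1: L=delta=BASE, R=bravo -> take RIGHT -> bravo
i=2: L=golf=BASE, R=foxtrot -> take RIGHT -> foxtrot
i=3: BASE=hotel L=alpha R=golf all differ -> CONFLICT
Conflict count: 1

Answer: 1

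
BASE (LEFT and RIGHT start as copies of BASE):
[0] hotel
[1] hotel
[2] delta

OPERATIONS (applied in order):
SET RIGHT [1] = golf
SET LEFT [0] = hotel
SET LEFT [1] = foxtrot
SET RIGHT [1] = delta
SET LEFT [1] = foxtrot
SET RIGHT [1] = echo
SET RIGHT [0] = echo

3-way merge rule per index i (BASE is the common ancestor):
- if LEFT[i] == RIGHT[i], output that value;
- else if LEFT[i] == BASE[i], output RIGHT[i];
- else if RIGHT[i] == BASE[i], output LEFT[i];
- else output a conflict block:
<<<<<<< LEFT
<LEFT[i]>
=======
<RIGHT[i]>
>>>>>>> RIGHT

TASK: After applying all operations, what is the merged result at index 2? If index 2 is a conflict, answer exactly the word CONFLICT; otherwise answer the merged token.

Final LEFT:  [hotel, foxtrot, delta]
Final RIGHT: [echo, echo, delta]
i=0: L=hotel=BASE, R=echo -> take RIGHT -> echo
i=1: BASE=hotel L=foxtrot R=echo all differ -> CONFLICT
i=2: L=delta R=delta -> agree -> delta
Index 2 -> delta

Answer: delta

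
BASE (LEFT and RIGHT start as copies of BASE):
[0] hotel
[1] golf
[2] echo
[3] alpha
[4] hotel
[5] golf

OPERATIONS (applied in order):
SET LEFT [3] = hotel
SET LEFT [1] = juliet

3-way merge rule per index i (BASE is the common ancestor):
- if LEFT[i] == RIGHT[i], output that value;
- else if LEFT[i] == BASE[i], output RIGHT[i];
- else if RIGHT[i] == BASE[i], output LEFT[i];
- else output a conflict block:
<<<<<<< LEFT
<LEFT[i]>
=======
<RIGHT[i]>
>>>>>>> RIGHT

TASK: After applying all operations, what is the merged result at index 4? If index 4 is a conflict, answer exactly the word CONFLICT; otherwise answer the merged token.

Answer: hotel

Derivation:
Final LEFT:  [hotel, juliet, echo, hotel, hotel, golf]
Final RIGHT: [hotel, golf, echo, alpha, hotel, golf]
i=0: L=hotel R=hotel -> agree -> hotel
i=1: L=juliet, R=golf=BASE -> take LEFT -> juliet
i=2: L=echo R=echo -> agree -> echo
i=3: L=hotel, R=alpha=BASE -> take LEFT -> hotel
i=4: L=hotel R=hotel -> agree -> hotel
i=5: L=golf R=golf -> agree -> golf
Index 4 -> hotel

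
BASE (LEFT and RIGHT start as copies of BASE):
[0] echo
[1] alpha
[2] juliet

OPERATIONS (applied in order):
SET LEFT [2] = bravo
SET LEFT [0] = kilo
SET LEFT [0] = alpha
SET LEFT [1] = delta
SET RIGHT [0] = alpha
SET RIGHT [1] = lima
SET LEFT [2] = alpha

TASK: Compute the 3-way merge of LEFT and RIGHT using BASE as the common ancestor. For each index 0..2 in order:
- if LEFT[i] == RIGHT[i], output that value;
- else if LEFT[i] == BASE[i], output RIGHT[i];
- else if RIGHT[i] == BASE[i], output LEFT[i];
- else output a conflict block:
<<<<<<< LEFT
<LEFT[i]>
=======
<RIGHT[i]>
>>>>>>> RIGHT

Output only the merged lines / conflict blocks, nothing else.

Answer: alpha
<<<<<<< LEFT
delta
=======
lima
>>>>>>> RIGHT
alpha

Derivation:
Final LEFT:  [alpha, delta, alpha]
Final RIGHT: [alpha, lima, juliet]
i=0: L=alpha R=alpha -> agree -> alpha
i=1: BASE=alpha L=delta R=lima all differ -> CONFLICT
i=2: L=alpha, R=juliet=BASE -> take LEFT -> alpha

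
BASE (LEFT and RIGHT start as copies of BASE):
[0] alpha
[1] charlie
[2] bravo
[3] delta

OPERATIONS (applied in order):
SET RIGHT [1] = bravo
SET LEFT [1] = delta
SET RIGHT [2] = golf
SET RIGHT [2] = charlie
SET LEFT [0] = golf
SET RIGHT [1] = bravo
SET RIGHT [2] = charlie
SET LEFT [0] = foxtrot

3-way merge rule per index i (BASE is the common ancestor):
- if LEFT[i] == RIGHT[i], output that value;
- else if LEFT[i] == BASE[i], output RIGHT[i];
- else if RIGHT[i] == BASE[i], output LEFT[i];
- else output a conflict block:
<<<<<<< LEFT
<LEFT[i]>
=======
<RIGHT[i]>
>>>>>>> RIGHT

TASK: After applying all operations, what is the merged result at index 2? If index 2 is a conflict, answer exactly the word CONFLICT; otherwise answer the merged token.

Answer: charlie

Derivation:
Final LEFT:  [foxtrot, delta, bravo, delta]
Final RIGHT: [alpha, bravo, charlie, delta]
i=0: L=foxtrot, R=alpha=BASE -> take LEFT -> foxtrot
i=1: BASE=charlie L=delta R=bravo all differ -> CONFLICT
i=2: L=bravo=BASE, R=charlie -> take RIGHT -> charlie
i=3: L=delta R=delta -> agree -> delta
Index 2 -> charlie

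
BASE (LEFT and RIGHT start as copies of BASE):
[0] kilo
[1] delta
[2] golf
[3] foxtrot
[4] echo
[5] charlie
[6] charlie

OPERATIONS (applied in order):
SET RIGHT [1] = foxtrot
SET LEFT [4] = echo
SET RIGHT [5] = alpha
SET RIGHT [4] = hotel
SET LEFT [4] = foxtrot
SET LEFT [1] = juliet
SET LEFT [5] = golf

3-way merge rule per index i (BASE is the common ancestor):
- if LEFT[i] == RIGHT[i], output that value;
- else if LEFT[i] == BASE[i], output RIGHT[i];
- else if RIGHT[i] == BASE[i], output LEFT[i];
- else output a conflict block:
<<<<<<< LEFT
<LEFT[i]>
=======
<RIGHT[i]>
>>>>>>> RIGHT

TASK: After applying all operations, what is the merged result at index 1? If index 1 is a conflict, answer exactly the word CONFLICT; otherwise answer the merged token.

Final LEFT:  [kilo, juliet, golf, foxtrot, foxtrot, golf, charlie]
Final RIGHT: [kilo, foxtrot, golf, foxtrot, hotel, alpha, charlie]
i=0: L=kilo R=kilo -> agree -> kilo
i=1: BASE=delta L=juliet R=foxtrot all differ -> CONFLICT
i=2: L=golf R=golf -> agree -> golf
i=3: L=foxtrot R=foxtrot -> agree -> foxtrot
i=4: BASE=echo L=foxtrot R=hotel all differ -> CONFLICT
i=5: BASE=charlie L=golf R=alpha all differ -> CONFLICT
i=6: L=charlie R=charlie -> agree -> charlie
Index 1 -> CONFLICT

Answer: CONFLICT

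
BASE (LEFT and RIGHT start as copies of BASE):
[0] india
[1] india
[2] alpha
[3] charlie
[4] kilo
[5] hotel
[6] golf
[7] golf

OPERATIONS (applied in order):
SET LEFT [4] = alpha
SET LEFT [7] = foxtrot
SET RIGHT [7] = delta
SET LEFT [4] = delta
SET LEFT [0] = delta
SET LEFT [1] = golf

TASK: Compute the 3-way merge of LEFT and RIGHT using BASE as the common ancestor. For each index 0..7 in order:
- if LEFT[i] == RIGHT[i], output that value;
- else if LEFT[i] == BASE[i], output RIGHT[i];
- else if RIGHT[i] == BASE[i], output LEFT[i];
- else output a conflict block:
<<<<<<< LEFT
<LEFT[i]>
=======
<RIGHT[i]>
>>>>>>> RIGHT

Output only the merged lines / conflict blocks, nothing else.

Final LEFT:  [delta, golf, alpha, charlie, delta, hotel, golf, foxtrot]
Final RIGHT: [india, india, alpha, charlie, kilo, hotel, golf, delta]
i=0: L=delta, R=india=BASE -> take LEFT -> delta
i=1: L=golf, R=india=BASE -> take LEFT -> golf
i=2: L=alpha R=alpha -> agree -> alpha
i=3: L=charlie R=charlie -> agree -> charlie
i=4: L=delta, R=kilo=BASE -> take LEFT -> delta
i=5: L=hotel R=hotel -> agree -> hotel
i=6: L=golf R=golf -> agree -> golf
i=7: BASE=golf L=foxtrot R=delta all differ -> CONFLICT

Answer: delta
golf
alpha
charlie
delta
hotel
golf
<<<<<<< LEFT
foxtrot
=======
delta
>>>>>>> RIGHT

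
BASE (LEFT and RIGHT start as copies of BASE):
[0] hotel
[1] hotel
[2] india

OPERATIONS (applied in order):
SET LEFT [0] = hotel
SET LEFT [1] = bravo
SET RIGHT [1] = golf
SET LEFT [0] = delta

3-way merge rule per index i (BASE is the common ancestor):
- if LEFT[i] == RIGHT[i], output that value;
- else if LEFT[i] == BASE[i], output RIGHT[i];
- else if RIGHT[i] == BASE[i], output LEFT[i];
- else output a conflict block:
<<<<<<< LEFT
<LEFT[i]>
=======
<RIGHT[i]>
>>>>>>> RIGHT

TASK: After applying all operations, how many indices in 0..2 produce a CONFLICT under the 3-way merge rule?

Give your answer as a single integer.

Answer: 1

Derivation:
Final LEFT:  [delta, bravo, india]
Final RIGHT: [hotel, golf, india]
i=0: L=delta, R=hotel=BASE -> take LEFT -> delta
i=1: BASE=hotel L=bravo R=golf all differ -> CONFLICT
i=2: L=india R=india -> agree -> india
Conflict count: 1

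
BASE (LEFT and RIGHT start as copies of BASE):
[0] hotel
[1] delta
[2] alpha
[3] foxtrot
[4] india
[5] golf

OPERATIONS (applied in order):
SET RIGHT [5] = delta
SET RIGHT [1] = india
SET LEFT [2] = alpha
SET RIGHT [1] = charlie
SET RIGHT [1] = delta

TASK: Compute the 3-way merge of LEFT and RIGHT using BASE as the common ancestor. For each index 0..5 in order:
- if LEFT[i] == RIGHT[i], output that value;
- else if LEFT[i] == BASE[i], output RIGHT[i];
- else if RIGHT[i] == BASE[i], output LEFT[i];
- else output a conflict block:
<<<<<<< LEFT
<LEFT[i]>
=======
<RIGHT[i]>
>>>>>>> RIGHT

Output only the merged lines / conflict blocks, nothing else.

Final LEFT:  [hotel, delta, alpha, foxtrot, india, golf]
Final RIGHT: [hotel, delta, alpha, foxtrot, india, delta]
i=0: L=hotel R=hotel -> agree -> hotel
i=1: L=delta R=delta -> agree -> delta
i=2: L=alpha R=alpha -> agree -> alpha
i=3: L=foxtrot R=foxtrot -> agree -> foxtrot
i=4: L=india R=india -> agree -> india
i=5: L=golf=BASE, R=delta -> take RIGHT -> delta

Answer: hotel
delta
alpha
foxtrot
india
delta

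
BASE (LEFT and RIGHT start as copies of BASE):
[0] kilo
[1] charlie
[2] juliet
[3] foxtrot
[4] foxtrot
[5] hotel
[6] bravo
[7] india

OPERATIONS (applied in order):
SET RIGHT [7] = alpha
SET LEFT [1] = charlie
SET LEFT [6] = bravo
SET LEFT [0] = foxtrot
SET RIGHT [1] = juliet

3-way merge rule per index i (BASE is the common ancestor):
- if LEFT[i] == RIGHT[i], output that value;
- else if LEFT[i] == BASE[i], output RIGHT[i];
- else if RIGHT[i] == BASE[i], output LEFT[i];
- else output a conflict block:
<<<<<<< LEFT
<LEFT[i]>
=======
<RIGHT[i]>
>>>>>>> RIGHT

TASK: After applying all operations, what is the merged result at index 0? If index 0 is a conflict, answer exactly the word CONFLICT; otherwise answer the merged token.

Final LEFT:  [foxtrot, charlie, juliet, foxtrot, foxtrot, hotel, bravo, india]
Final RIGHT: [kilo, juliet, juliet, foxtrot, foxtrot, hotel, bravo, alpha]
i=0: L=foxtrot, R=kilo=BASE -> take LEFT -> foxtrot
i=1: L=charlie=BASE, R=juliet -> take RIGHT -> juliet
i=2: L=juliet R=juliet -> agree -> juliet
i=3: L=foxtrot R=foxtrot -> agree -> foxtrot
i=4: L=foxtrot R=foxtrot -> agree -> foxtrot
i=5: L=hotel R=hotel -> agree -> hotel
i=6: L=bravo R=bravo -> agree -> bravo
i=7: L=india=BASE, R=alpha -> take RIGHT -> alpha
Index 0 -> foxtrot

Answer: foxtrot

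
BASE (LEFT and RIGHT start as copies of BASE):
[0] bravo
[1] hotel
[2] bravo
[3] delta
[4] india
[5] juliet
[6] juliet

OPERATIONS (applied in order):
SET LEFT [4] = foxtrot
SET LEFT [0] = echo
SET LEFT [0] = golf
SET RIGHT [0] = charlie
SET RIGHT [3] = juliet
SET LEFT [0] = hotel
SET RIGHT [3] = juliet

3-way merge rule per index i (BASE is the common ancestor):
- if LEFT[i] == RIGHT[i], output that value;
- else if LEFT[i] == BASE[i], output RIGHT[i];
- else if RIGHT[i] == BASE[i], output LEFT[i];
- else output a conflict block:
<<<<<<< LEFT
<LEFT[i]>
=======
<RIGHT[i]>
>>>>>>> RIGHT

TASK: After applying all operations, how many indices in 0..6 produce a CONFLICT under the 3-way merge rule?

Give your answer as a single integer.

Final LEFT:  [hotel, hotel, bravo, delta, foxtrot, juliet, juliet]
Final RIGHT: [charlie, hotel, bravo, juliet, india, juliet, juliet]
i=0: BASE=bravo L=hotel R=charlie all differ -> CONFLICT
i=1: L=hotel R=hotel -> agree -> hotel
i=2: L=bravo R=bravo -> agree -> bravo
i=3: L=delta=BASE, R=juliet -> take RIGHT -> juliet
i=4: L=foxtrot, R=india=BASE -> take LEFT -> foxtrot
i=5: L=juliet R=juliet -> agree -> juliet
i=6: L=juliet R=juliet -> agree -> juliet
Conflict count: 1

Answer: 1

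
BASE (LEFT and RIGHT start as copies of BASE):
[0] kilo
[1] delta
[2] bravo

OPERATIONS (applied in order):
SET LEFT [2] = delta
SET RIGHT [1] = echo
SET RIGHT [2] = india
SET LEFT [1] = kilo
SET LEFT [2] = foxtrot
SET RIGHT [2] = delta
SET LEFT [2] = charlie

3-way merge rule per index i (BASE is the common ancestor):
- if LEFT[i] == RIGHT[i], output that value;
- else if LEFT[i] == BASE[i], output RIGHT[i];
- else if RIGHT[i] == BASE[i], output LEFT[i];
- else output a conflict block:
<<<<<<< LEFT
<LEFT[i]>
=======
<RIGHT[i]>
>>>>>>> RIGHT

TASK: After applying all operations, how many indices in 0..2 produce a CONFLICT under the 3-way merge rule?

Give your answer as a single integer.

Answer: 2

Derivation:
Final LEFT:  [kilo, kilo, charlie]
Final RIGHT: [kilo, echo, delta]
i=0: L=kilo R=kilo -> agree -> kilo
i=1: BASE=delta L=kilo R=echo all differ -> CONFLICT
i=2: BASE=bravo L=charlie R=delta all differ -> CONFLICT
Conflict count: 2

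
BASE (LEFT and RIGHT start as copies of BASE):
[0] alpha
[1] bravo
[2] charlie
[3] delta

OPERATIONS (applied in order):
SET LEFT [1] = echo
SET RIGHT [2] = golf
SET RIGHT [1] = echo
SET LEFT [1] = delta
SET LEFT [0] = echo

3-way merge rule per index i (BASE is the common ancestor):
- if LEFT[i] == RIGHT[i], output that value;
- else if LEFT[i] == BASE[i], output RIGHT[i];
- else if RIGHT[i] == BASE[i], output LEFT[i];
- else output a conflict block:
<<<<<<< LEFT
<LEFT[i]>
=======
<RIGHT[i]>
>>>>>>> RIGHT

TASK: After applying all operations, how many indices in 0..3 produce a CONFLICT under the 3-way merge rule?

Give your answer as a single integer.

Answer: 1

Derivation:
Final LEFT:  [echo, delta, charlie, delta]
Final RIGHT: [alpha, echo, golf, delta]
i=0: L=echo, R=alpha=BASE -> take LEFT -> echo
i=1: BASE=bravo L=delta R=echo all differ -> CONFLICT
i=2: L=charlie=BASE, R=golf -> take RIGHT -> golf
i=3: L=delta R=delta -> agree -> delta
Conflict count: 1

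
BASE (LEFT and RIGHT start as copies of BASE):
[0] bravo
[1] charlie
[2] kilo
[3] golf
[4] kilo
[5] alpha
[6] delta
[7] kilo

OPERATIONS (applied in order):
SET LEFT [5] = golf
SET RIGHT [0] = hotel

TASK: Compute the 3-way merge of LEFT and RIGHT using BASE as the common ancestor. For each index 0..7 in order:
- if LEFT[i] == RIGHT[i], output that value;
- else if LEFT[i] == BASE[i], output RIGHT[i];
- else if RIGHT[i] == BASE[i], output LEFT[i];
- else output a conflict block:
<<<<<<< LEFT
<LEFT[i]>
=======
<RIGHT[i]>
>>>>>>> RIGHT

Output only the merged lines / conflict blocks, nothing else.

Final LEFT:  [bravo, charlie, kilo, golf, kilo, golf, delta, kilo]
Final RIGHT: [hotel, charlie, kilo, golf, kilo, alpha, delta, kilo]
i=0: L=bravo=BASE, R=hotel -> take RIGHT -> hotel
i=1: L=charlie R=charlie -> agree -> charlie
i=2: L=kilo R=kilo -> agree -> kilo
i=3: L=golf R=golf -> agree -> golf
i=4: L=kilo R=kilo -> agree -> kilo
i=5: L=golf, R=alpha=BASE -> take LEFT -> golf
i=6: L=delta R=delta -> agree -> delta
i=7: L=kilo R=kilo -> agree -> kilo

Answer: hotel
charlie
kilo
golf
kilo
golf
delta
kilo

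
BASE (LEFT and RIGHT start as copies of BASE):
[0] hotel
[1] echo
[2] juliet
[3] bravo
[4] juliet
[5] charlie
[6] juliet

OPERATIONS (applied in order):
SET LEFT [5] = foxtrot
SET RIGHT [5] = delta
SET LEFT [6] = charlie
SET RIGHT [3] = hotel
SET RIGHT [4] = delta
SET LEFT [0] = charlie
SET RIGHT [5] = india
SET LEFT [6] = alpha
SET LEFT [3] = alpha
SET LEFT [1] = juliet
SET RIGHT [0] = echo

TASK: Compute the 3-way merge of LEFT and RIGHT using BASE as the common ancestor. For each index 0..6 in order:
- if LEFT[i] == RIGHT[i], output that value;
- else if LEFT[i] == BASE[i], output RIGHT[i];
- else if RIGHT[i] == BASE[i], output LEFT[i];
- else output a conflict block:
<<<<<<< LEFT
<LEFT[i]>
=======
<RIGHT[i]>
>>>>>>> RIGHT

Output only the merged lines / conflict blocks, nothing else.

Final LEFT:  [charlie, juliet, juliet, alpha, juliet, foxtrot, alpha]
Final RIGHT: [echo, echo, juliet, hotel, delta, india, juliet]
i=0: BASE=hotel L=charlie R=echo all differ -> CONFLICT
i=1: L=juliet, R=echo=BASE -> take LEFT -> juliet
i=2: L=juliet R=juliet -> agree -> juliet
i=3: BASE=bravo L=alpha R=hotel all differ -> CONFLICT
i=4: L=juliet=BASE, R=delta -> take RIGHT -> delta
i=5: BASE=charlie L=foxtrot R=india all differ -> CONFLICT
i=6: L=alpha, R=juliet=BASE -> take LEFT -> alpha

Answer: <<<<<<< LEFT
charlie
=======
echo
>>>>>>> RIGHT
juliet
juliet
<<<<<<< LEFT
alpha
=======
hotel
>>>>>>> RIGHT
delta
<<<<<<< LEFT
foxtrot
=======
india
>>>>>>> RIGHT
alpha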